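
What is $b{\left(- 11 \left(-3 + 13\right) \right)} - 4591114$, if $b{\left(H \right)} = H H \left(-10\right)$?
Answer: $-4712114$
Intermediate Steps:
$b{\left(H \right)} = - 10 H^{2}$ ($b{\left(H \right)} = H^{2} \left(-10\right) = - 10 H^{2}$)
$b{\left(- 11 \left(-3 + 13\right) \right)} - 4591114 = - 10 \left(- 11 \left(-3 + 13\right)\right)^{2} - 4591114 = - 10 \left(\left(-11\right) 10\right)^{2} - 4591114 = - 10 \left(-110\right)^{2} - 4591114 = \left(-10\right) 12100 - 4591114 = -121000 - 4591114 = -4712114$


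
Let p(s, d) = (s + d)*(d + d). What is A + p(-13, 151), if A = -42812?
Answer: -1136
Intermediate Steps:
p(s, d) = 2*d*(d + s) (p(s, d) = (d + s)*(2*d) = 2*d*(d + s))
A + p(-13, 151) = -42812 + 2*151*(151 - 13) = -42812 + 2*151*138 = -42812 + 41676 = -1136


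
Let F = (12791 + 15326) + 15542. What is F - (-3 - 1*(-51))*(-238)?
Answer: 55083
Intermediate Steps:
F = 43659 (F = 28117 + 15542 = 43659)
F - (-3 - 1*(-51))*(-238) = 43659 - (-3 - 1*(-51))*(-238) = 43659 - (-3 + 51)*(-238) = 43659 - 48*(-238) = 43659 - 1*(-11424) = 43659 + 11424 = 55083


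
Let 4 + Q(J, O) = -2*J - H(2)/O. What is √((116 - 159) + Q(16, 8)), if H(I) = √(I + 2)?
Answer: I*√317/2 ≈ 8.9023*I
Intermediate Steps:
H(I) = √(2 + I)
Q(J, O) = -4 - 2*J - 2/O (Q(J, O) = -4 + (-2*J - √(2 + 2)/O) = -4 + (-2*J - √4/O) = -4 + (-2*J - 2/O) = -4 - 2*J - 2/O)
√((116 - 159) + Q(16, 8)) = √((116 - 159) + (-4 - 2*16 - 2/8)) = √(-43 + (-4 - 32 - 2*⅛)) = √(-43 + (-4 - 32 - ¼)) = √(-43 - 145/4) = √(-317/4) = I*√317/2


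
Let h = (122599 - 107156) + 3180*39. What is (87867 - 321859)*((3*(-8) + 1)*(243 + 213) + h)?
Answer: -30179118200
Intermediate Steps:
h = 139463 (h = 15443 + 124020 = 139463)
(87867 - 321859)*((3*(-8) + 1)*(243 + 213) + h) = (87867 - 321859)*((3*(-8) + 1)*(243 + 213) + 139463) = -233992*((-24 + 1)*456 + 139463) = -233992*(-23*456 + 139463) = -233992*(-10488 + 139463) = -233992*128975 = -30179118200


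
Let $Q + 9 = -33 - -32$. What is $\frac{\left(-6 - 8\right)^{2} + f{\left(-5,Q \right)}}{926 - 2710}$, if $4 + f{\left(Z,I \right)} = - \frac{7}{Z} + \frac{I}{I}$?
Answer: $- \frac{243}{2230} \approx -0.10897$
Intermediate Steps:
$Q = -10$ ($Q = -9 - 1 = -10$)
$f{\left(Z,I \right)} = -3 - \frac{7}{Z}$ ($f{\left(Z,I \right)} = -4 - \left(\frac{7}{Z} - \frac{I}{I}\right) = -4 + \left(- \frac{7}{Z} + 1\right) = -4 + \left(1 - \frac{7}{Z}\right) = -3 - \frac{7}{Z}$)
$\frac{\left(-6 - 8\right)^{2} + f{\left(-5,Q \right)}}{926 - 2710} = \frac{\left(-6 - 8\right)^{2} - \left(3 + \frac{7}{-5}\right)}{926 - 2710} = \frac{\left(-6 - 8\right)^{2} - \frac{8}{5}}{-1784} = \left(\left(-14\right)^{2} + \left(-3 + \frac{7}{5}\right)\right) \left(- \frac{1}{1784}\right) = \left(196 - \frac{8}{5}\right) \left(- \frac{1}{1784}\right) = \frac{972}{5} \left(- \frac{1}{1784}\right) = - \frac{243}{2230}$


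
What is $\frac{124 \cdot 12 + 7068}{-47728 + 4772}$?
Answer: $- \frac{2139}{10739} \approx -0.19918$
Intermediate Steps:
$\frac{124 \cdot 12 + 7068}{-47728 + 4772} = \frac{1488 + 7068}{-42956} = 8556 \left(- \frac{1}{42956}\right) = - \frac{2139}{10739}$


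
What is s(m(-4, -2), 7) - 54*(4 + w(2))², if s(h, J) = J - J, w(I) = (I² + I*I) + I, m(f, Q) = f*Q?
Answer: -10584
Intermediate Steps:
m(f, Q) = Q*f
w(I) = I + 2*I² (w(I) = (I² + I²) + I = 2*I² + I = I + 2*I²)
s(h, J) = 0
s(m(-4, -2), 7) - 54*(4 + w(2))² = 0 - 54*(4 + 2*(1 + 2*2))² = 0 - 54*(4 + 2*(1 + 4))² = 0 - 54*(4 + 2*5)² = 0 - 54*(4 + 10)² = 0 - 54*14² = 0 - 54*196 = 0 - 10584 = -10584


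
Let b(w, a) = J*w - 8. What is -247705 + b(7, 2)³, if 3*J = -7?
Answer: -7077052/27 ≈ -2.6211e+5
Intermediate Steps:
J = -7/3 (J = (⅓)*(-7) = -7/3 ≈ -2.3333)
b(w, a) = -8 - 7*w/3 (b(w, a) = -7*w/3 - 8 = -8 - 7*w/3)
-247705 + b(7, 2)³ = -247705 + (-8 - 7/3*7)³ = -247705 + (-8 - 49/3)³ = -247705 + (-73/3)³ = -247705 - 389017/27 = -7077052/27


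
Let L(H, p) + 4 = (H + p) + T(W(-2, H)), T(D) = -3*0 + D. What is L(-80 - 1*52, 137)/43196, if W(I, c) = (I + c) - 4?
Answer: -137/43196 ≈ -0.0031716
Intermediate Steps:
W(I, c) = -4 + I + c
T(D) = D (T(D) = 0 + D = D)
L(H, p) = -10 + p + 2*H (L(H, p) = -4 + ((H + p) + (-4 - 2 + H)) = -4 + ((H + p) + (-6 + H)) = -4 + (-6 + p + 2*H) = -10 + p + 2*H)
L(-80 - 1*52, 137)/43196 = (-10 + 137 + 2*(-80 - 1*52))/43196 = (-10 + 137 + 2*(-80 - 52))*(1/43196) = (-10 + 137 + 2*(-132))*(1/43196) = (-10 + 137 - 264)*(1/43196) = -137*1/43196 = -137/43196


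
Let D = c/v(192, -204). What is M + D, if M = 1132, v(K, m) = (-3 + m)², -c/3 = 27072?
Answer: 1793476/1587 ≈ 1130.1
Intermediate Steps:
c = -81216 (c = -3*27072 = -81216)
D = -3008/1587 (D = -81216/(-3 - 204)² = -81216/((-207)²) = -81216/42849 = -81216*1/42849 = -3008/1587 ≈ -1.8954)
M + D = 1132 - 3008/1587 = 1793476/1587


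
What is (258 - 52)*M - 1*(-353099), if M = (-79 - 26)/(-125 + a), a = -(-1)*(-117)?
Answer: 42735794/121 ≈ 3.5319e+5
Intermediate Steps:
a = -117 (a = -1*117 = -117)
M = 105/242 (M = (-79 - 26)/(-125 - 117) = -105/(-242) = -105*(-1/242) = 105/242 ≈ 0.43388)
(258 - 52)*M - 1*(-353099) = (258 - 52)*(105/242) - 1*(-353099) = 206*(105/242) + 353099 = 10815/121 + 353099 = 42735794/121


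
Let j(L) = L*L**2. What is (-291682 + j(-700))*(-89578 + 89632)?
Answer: -18537750828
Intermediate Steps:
j(L) = L**3
(-291682 + j(-700))*(-89578 + 89632) = (-291682 + (-700)**3)*(-89578 + 89632) = (-291682 - 343000000)*54 = -343291682*54 = -18537750828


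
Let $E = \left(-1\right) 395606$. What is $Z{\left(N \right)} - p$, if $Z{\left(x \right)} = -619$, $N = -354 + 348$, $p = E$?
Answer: $394987$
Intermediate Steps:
$E = -395606$
$p = -395606$
$N = -6$
$Z{\left(N \right)} - p = -619 - -395606 = -619 + 395606 = 394987$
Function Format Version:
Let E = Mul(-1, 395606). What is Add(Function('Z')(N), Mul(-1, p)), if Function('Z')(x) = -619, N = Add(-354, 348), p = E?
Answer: 394987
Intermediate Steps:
E = -395606
p = -395606
N = -6
Add(Function('Z')(N), Mul(-1, p)) = Add(-619, Mul(-1, -395606)) = Add(-619, 395606) = 394987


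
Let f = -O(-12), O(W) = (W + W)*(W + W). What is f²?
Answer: 331776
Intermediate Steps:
O(W) = 4*W² (O(W) = (2*W)*(2*W) = 4*W²)
f = -576 (f = -4*(-12)² = -4*144 = -1*576 = -576)
f² = (-576)² = 331776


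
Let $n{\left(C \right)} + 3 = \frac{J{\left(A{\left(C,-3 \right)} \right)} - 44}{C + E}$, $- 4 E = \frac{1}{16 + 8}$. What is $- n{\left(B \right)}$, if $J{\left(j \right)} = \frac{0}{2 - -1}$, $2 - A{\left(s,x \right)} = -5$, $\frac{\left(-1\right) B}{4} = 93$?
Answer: $\frac{102915}{35713} \approx 2.8817$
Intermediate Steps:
$B = -372$ ($B = \left(-4\right) 93 = -372$)
$A{\left(s,x \right)} = 7$ ($A{\left(s,x \right)} = 2 - -5 = 2 + 5 = 7$)
$E = - \frac{1}{96}$ ($E = - \frac{1}{4 \left(16 + 8\right)} = - \frac{1}{4 \cdot 24} = \left(- \frac{1}{4}\right) \frac{1}{24} = - \frac{1}{96} \approx -0.010417$)
$J{\left(j \right)} = 0$ ($J{\left(j \right)} = \frac{0}{2 + 1} = \frac{0}{3} = 0 \cdot \frac{1}{3} = 0$)
$n{\left(C \right)} = -3 - \frac{44}{- \frac{1}{96} + C}$ ($n{\left(C \right)} = -3 + \frac{0 - 44}{C - \frac{1}{96}} = -3 - \frac{44}{- \frac{1}{96} + C}$)
$- n{\left(B \right)} = - \frac{9 \left(-469 - -11904\right)}{-1 + 96 \left(-372\right)} = - \frac{9 \left(-469 + 11904\right)}{-1 - 35712} = - \frac{9 \cdot 11435}{-35713} = - \frac{9 \left(-1\right) 11435}{35713} = \left(-1\right) \left(- \frac{102915}{35713}\right) = \frac{102915}{35713}$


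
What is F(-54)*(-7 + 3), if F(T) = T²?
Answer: -11664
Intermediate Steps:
F(-54)*(-7 + 3) = (-54)²*(-7 + 3) = 2916*(-4) = -11664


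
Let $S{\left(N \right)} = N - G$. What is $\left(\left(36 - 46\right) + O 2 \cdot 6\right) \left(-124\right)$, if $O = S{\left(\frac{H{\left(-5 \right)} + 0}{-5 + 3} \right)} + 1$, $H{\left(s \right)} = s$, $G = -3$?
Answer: $-8432$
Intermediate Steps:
$S{\left(N \right)} = 3 + N$ ($S{\left(N \right)} = N - -3 = N + 3 = 3 + N$)
$O = \frac{13}{2}$ ($O = \left(3 + \frac{-5 + 0}{-5 + 3}\right) + 1 = \left(3 - \frac{5}{-2}\right) + 1 = \left(3 - - \frac{5}{2}\right) + 1 = \left(3 + \frac{5}{2}\right) + 1 = \frac{11}{2} + 1 = \frac{13}{2} \approx 6.5$)
$\left(\left(36 - 46\right) + O 2 \cdot 6\right) \left(-124\right) = \left(\left(36 - 46\right) + \frac{13}{2} \cdot 2 \cdot 6\right) \left(-124\right) = \left(\left(36 - 46\right) + 13 \cdot 6\right) \left(-124\right) = \left(-10 + 78\right) \left(-124\right) = 68 \left(-124\right) = -8432$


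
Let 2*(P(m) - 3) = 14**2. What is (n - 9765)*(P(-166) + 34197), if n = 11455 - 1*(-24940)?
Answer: 913355740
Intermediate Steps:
P(m) = 101 (P(m) = 3 + (1/2)*14**2 = 3 + (1/2)*196 = 3 + 98 = 101)
n = 36395 (n = 11455 + 24940 = 36395)
(n - 9765)*(P(-166) + 34197) = (36395 - 9765)*(101 + 34197) = 26630*34298 = 913355740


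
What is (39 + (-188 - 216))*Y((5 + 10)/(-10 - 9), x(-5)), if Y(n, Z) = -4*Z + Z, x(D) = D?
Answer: -5475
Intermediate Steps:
Y(n, Z) = -3*Z
(39 + (-188 - 216))*Y((5 + 10)/(-10 - 9), x(-5)) = (39 + (-188 - 216))*(-3*(-5)) = (39 - 404)*15 = -365*15 = -5475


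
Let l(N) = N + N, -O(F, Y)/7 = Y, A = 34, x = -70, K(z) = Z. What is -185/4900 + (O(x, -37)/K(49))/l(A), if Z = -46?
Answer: -92389/766360 ≈ -0.12056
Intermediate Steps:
K(z) = -46
O(F, Y) = -7*Y
l(N) = 2*N
-185/4900 + (O(x, -37)/K(49))/l(A) = -185/4900 + (-7*(-37)/(-46))/((2*34)) = -185*1/4900 + (259*(-1/46))/68 = -37/980 - 259/46*1/68 = -37/980 - 259/3128 = -92389/766360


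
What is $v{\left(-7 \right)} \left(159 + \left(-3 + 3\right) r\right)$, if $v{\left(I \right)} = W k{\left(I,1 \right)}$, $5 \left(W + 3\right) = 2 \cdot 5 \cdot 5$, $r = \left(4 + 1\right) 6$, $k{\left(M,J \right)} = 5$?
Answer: $5565$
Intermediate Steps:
$r = 30$ ($r = 5 \cdot 6 = 30$)
$W = 7$ ($W = -3 + \frac{2 \cdot 5 \cdot 5}{5} = -3 + \frac{10 \cdot 5}{5} = -3 + \frac{1}{5} \cdot 50 = -3 + 10 = 7$)
$v{\left(I \right)} = 35$ ($v{\left(I \right)} = 7 \cdot 5 = 35$)
$v{\left(-7 \right)} \left(159 + \left(-3 + 3\right) r\right) = 35 \left(159 + \left(-3 + 3\right) 30\right) = 35 \left(159 + 0 \cdot 30\right) = 35 \left(159 + 0\right) = 35 \cdot 159 = 5565$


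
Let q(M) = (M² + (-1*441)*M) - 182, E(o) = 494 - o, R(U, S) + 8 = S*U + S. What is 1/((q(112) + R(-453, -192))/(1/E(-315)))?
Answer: 1/40244514 ≈ 2.4848e-8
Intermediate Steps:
R(U, S) = -8 + S + S*U (R(U, S) = -8 + (S*U + S) = -8 + (S + S*U) = -8 + S + S*U)
q(M) = -182 + M² - 441*M (q(M) = (M² - 441*M) - 182 = -182 + M² - 441*M)
1/((q(112) + R(-453, -192))/(1/E(-315))) = 1/(((-182 + 112² - 441*112) + (-8 - 192 - 192*(-453)))/(1/(494 - 1*(-315)))) = 1/(((-182 + 12544 - 49392) + (-8 - 192 + 86976))/(1/(494 + 315))) = 1/((-37030 + 86776)/(1/809)) = 1/(49746/(1/809)) = 1/(49746*809) = 1/40244514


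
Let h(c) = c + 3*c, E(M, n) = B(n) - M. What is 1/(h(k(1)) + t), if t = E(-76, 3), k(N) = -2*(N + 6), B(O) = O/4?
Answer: 4/83 ≈ 0.048193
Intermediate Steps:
B(O) = O/4 (B(O) = O*(¼) = O/4)
k(N) = -12 - 2*N (k(N) = -2*(6 + N) = -12 - 2*N)
E(M, n) = -M + n/4 (E(M, n) = n/4 - M = -M + n/4)
h(c) = 4*c
t = 307/4 (t = -1*(-76) + (¼)*3 = 76 + ¾ = 307/4 ≈ 76.750)
1/(h(k(1)) + t) = 1/(4*(-12 - 2*1) + 307/4) = 1/(4*(-12 - 2) + 307/4) = 1/(4*(-14) + 307/4) = 1/(-56 + 307/4) = 1/(83/4) = 4/83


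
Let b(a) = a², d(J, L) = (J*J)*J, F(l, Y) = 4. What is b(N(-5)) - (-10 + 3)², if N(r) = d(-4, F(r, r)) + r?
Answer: 4712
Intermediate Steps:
d(J, L) = J³ (d(J, L) = J²*J = J³)
N(r) = -64 + r (N(r) = (-4)³ + r = -64 + r)
b(N(-5)) - (-10 + 3)² = (-64 - 5)² - (-10 + 3)² = (-69)² - 1*(-7)² = 4761 - 1*49 = 4761 - 49 = 4712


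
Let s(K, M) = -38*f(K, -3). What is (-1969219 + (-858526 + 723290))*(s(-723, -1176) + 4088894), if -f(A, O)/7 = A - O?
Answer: -8201848201170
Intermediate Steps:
f(A, O) = -7*A + 7*O (f(A, O) = -7*(A - O) = -7*A + 7*O)
s(K, M) = 798 + 266*K (s(K, M) = -38*(-7*K + 7*(-3)) = -38*(-7*K - 21) = -38*(-21 - 7*K) = 798 + 266*K)
(-1969219 + (-858526 + 723290))*(s(-723, -1176) + 4088894) = (-1969219 + (-858526 + 723290))*((798 + 266*(-723)) + 4088894) = (-1969219 - 135236)*((798 - 192318) + 4088894) = -2104455*(-191520 + 4088894) = -2104455*3897374 = -8201848201170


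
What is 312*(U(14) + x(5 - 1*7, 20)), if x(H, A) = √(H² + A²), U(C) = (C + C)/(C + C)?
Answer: 312 + 624*√101 ≈ 6583.1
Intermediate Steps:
U(C) = 1 (U(C) = (2*C)/((2*C)) = (2*C)*(1/(2*C)) = 1)
x(H, A) = √(A² + H²)
312*(U(14) + x(5 - 1*7, 20)) = 312*(1 + √(20² + (5 - 1*7)²)) = 312*(1 + √(400 + (5 - 7)²)) = 312*(1 + √(400 + (-2)²)) = 312*(1 + √(400 + 4)) = 312*(1 + √404) = 312*(1 + 2*√101) = 312 + 624*√101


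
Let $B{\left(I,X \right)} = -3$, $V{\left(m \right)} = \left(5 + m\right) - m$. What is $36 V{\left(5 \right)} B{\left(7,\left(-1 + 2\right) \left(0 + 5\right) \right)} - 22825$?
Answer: $-23365$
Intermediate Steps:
$V{\left(m \right)} = 5$
$36 V{\left(5 \right)} B{\left(7,\left(-1 + 2\right) \left(0 + 5\right) \right)} - 22825 = 36 \cdot 5 \left(-3\right) - 22825 = 180 \left(-3\right) - 22825 = -540 - 22825 = -23365$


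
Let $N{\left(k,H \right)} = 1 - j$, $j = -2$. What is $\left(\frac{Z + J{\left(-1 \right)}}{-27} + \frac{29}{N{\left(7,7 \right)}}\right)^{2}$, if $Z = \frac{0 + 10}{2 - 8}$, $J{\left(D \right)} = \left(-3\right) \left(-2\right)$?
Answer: $\frac{592900}{6561} \approx 90.367$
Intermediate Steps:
$N{\left(k,H \right)} = 3$ ($N{\left(k,H \right)} = 1 - -2 = 1 + 2 = 3$)
$J{\left(D \right)} = 6$
$Z = - \frac{5}{3}$ ($Z = \frac{10}{-6} = 10 \left(- \frac{1}{6}\right) = - \frac{5}{3} \approx -1.6667$)
$\left(\frac{Z + J{\left(-1 \right)}}{-27} + \frac{29}{N{\left(7,7 \right)}}\right)^{2} = \left(\frac{- \frac{5}{3} + 6}{-27} + \frac{29}{3}\right)^{2} = \left(\frac{13}{3} \left(- \frac{1}{27}\right) + 29 \cdot \frac{1}{3}\right)^{2} = \left(- \frac{13}{81} + \frac{29}{3}\right)^{2} = \left(\frac{770}{81}\right)^{2} = \frac{592900}{6561}$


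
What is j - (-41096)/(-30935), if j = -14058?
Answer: -434925326/30935 ≈ -14059.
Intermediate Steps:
j - (-41096)/(-30935) = -14058 - (-41096)/(-30935) = -14058 - (-41096)*(-1)/30935 = -14058 - 1*41096/30935 = -14058 - 41096/30935 = -434925326/30935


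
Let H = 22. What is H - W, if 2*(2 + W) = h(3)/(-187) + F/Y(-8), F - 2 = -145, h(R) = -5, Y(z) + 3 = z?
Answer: 3270/187 ≈ 17.487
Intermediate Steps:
Y(z) = -3 + z
F = -143 (F = 2 - 145 = -143)
W = 844/187 (W = -2 + (-5/(-187) - 143/(-3 - 8))/2 = -2 + (-5*(-1/187) - 143/(-11))/2 = -2 + (5/187 - 143*(-1/11))/2 = -2 + (5/187 + 13)/2 = -2 + (½)*(2436/187) = -2 + 1218/187 = 844/187 ≈ 4.5134)
H - W = 22 - 1*844/187 = 22 - 844/187 = 3270/187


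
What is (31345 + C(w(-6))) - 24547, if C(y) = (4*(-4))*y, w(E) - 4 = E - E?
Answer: 6734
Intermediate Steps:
w(E) = 4 (w(E) = 4 + (E - E) = 4 + 0 = 4)
C(y) = -16*y
(31345 + C(w(-6))) - 24547 = (31345 - 16*4) - 24547 = (31345 - 64) - 24547 = 31281 - 24547 = 6734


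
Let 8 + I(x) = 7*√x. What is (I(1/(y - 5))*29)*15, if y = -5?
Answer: -3480 + 609*I*√10/2 ≈ -3480.0 + 962.91*I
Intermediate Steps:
I(x) = -8 + 7*√x
(I(1/(y - 5))*29)*15 = ((-8 + 7*√(1/(-5 - 5)))*29)*15 = ((-8 + 7*√(1/(-10)))*29)*15 = ((-8 + 7*√(-⅒))*29)*15 = ((-8 + 7*(I*√10/10))*29)*15 = ((-8 + 7*I*√10/10)*29)*15 = (-232 + 203*I*√10/10)*15 = -3480 + 609*I*√10/2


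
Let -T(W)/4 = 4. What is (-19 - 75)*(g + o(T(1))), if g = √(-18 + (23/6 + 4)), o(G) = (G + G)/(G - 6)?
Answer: -1504/11 - 47*I*√366/3 ≈ -136.73 - 299.72*I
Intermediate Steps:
T(W) = -16 (T(W) = -4*4 = -16)
o(G) = 2*G/(-6 + G) (o(G) = (2*G)/(-6 + G) = 2*G/(-6 + G))
g = I*√366/6 (g = √(-18 + (23*(⅙) + 4)) = √(-18 + (23/6 + 4)) = √(-18 + 47/6) = √(-61/6) = I*√366/6 ≈ 3.1885*I)
(-19 - 75)*(g + o(T(1))) = (-19 - 75)*(I*√366/6 + 2*(-16)/(-6 - 16)) = -94*(I*√366/6 + 2*(-16)/(-22)) = -94*(I*√366/6 + 2*(-16)*(-1/22)) = -94*(I*√366/6 + 16/11) = -94*(16/11 + I*√366/6) = -1504/11 - 47*I*√366/3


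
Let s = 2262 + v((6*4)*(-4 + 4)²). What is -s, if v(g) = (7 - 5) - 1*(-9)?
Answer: -2273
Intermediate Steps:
v(g) = 11 (v(g) = 2 + 9 = 11)
s = 2273 (s = 2262 + 11 = 2273)
-s = -1*2273 = -2273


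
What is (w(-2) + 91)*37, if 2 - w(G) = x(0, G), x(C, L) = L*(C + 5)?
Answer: 3811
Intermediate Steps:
x(C, L) = L*(5 + C)
w(G) = 2 - 5*G (w(G) = 2 - G*(5 + 0) = 2 - G*5 = 2 - 5*G)
(w(-2) + 91)*37 = ((2 - 5*(-2)) + 91)*37 = ((2 + 10) + 91)*37 = (12 + 91)*37 = 103*37 = 3811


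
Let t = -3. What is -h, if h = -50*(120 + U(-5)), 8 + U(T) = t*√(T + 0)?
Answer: 5600 - 150*I*√5 ≈ 5600.0 - 335.41*I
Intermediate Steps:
U(T) = -8 - 3*√T (U(T) = -8 - 3*√(T + 0) = -8 - 3*√T)
h = -5600 + 150*I*√5 (h = -50*(120 + (-8 - 3*I*√5)) = -50*(112 - 3*I*√5) = -5600 + 150*I*√5 ≈ -5600.0 + 335.41*I)
-h = -(-5600 + 150*I*√5) = 5600 - 150*I*√5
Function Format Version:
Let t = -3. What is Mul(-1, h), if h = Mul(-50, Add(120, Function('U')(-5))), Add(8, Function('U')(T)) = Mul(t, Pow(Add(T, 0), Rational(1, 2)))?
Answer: Add(5600, Mul(-150, I, Pow(5, Rational(1, 2)))) ≈ Add(5600.0, Mul(-335.41, I))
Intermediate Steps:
Function('U')(T) = Add(-8, Mul(-3, Pow(T, Rational(1, 2)))) (Function('U')(T) = Add(-8, Mul(-3, Pow(Add(T, 0), Rational(1, 2)))) = Add(-8, Mul(-3, Pow(T, Rational(1, 2)))))
h = Add(-5600, Mul(150, I, Pow(5, Rational(1, 2)))) (h = Mul(-50, Add(120, Add(-8, Mul(-3, Pow(-5, Rational(1, 2)))))) = Mul(-50, Add(120, Add(-8, Mul(-3, Mul(I, Pow(5, Rational(1, 2))))))) = Mul(-50, Add(120, Add(-8, Mul(-3, I, Pow(5, Rational(1, 2)))))) = Mul(-50, Add(112, Mul(-3, I, Pow(5, Rational(1, 2))))) = Add(-5600, Mul(150, I, Pow(5, Rational(1, 2)))) ≈ Add(-5600.0, Mul(335.41, I)))
Mul(-1, h) = Mul(-1, Add(-5600, Mul(150, I, Pow(5, Rational(1, 2))))) = Add(5600, Mul(-150, I, Pow(5, Rational(1, 2))))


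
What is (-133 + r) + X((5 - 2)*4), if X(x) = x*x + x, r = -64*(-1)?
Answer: 87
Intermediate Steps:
r = 64
X(x) = x + x² (X(x) = x² + x = x + x²)
(-133 + r) + X((5 - 2)*4) = (-133 + 64) + ((5 - 2)*4)*(1 + (5 - 2)*4) = -69 + (3*4)*(1 + 3*4) = -69 + 12*(1 + 12) = -69 + 12*13 = -69 + 156 = 87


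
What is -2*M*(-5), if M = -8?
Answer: -80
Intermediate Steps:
-2*M*(-5) = -2*(-8)*(-5) = 16*(-5) = -80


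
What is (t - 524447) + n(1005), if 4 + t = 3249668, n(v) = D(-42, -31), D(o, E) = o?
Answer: 2725175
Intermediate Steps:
n(v) = -42
t = 3249664 (t = -4 + 3249668 = 3249664)
(t - 524447) + n(1005) = (3249664 - 524447) - 42 = 2725217 - 42 = 2725175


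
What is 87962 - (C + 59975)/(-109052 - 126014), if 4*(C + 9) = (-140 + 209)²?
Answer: 82707746593/940264 ≈ 87962.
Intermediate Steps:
C = 4725/4 (C = -9 + (-140 + 209)²/4 = -9 + (¼)*69² = -9 + (¼)*4761 = -9 + 4761/4 = 4725/4 ≈ 1181.3)
87962 - (C + 59975)/(-109052 - 126014) = 87962 - (4725/4 + 59975)/(-109052 - 126014) = 87962 - 244625/(4*(-235066)) = 87962 - 244625*(-1)/(4*235066) = 87962 - 1*(-244625/940264) = 87962 + 244625/940264 = 82707746593/940264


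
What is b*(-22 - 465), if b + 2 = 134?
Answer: -64284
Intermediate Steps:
b = 132 (b = -2 + 134 = 132)
b*(-22 - 465) = 132*(-22 - 465) = 132*(-487) = -64284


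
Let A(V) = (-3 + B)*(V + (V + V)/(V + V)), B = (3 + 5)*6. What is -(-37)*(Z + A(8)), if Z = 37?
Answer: 16354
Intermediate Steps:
B = 48 (B = 8*6 = 48)
A(V) = 45 + 45*V (A(V) = (-3 + 48)*(V + (V + V)/(V + V)) = 45*(V + (2*V)/((2*V))) = 45*(V + (2*V)*(1/(2*V))) = 45*(V + 1) = 45*(1 + V) = 45 + 45*V)
-(-37)*(Z + A(8)) = -(-37)*(37 + (45 + 45*8)) = -(-37)*(37 + (45 + 360)) = -(-37)*(37 + 405) = -(-37)*442 = -1*(-16354) = 16354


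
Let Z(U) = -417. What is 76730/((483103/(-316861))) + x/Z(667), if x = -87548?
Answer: -10096119767566/201453951 ≈ -50116.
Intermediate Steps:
76730/((483103/(-316861))) + x/Z(667) = 76730/((483103/(-316861))) - 87548/(-417) = 76730/((483103*(-1/316861))) - 87548*(-1/417) = 76730/(-483103/316861) + 87548/417 = 76730*(-316861/483103) + 87548/417 = -24312744530/483103 + 87548/417 = -10096119767566/201453951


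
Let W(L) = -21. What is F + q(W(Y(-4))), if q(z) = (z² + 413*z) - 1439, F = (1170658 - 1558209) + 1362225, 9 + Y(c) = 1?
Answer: 965003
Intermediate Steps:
Y(c) = -8 (Y(c) = -9 + 1 = -8)
F = 974674 (F = -387551 + 1362225 = 974674)
q(z) = -1439 + z² + 413*z
F + q(W(Y(-4))) = 974674 + (-1439 + (-21)² + 413*(-21)) = 974674 + (-1439 + 441 - 8673) = 974674 - 9671 = 965003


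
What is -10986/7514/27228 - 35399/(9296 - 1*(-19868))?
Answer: -75444208347/62153099203 ≈ -1.2138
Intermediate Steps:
-10986/7514/27228 - 35399/(9296 - 1*(-19868)) = -10986*1/7514*(1/27228) - 35399/(9296 + 19868) = -5493/3757*1/27228 - 35399/29164 = -1831/34098532 - 35399*1/29164 = -1831/34098532 - 35399/29164 = -75444208347/62153099203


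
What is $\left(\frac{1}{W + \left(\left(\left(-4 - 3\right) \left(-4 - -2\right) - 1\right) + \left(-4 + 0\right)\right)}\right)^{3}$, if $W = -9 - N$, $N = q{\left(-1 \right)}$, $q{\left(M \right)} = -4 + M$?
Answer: $\frac{1}{125} \approx 0.008$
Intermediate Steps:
$N = -5$ ($N = -4 - 1 = -5$)
$W = -4$ ($W = -9 - -5 = -9 + 5 = -4$)
$\left(\frac{1}{W + \left(\left(\left(-4 - 3\right) \left(-4 - -2\right) - 1\right) + \left(-4 + 0\right)\right)}\right)^{3} = \left(\frac{1}{-4 + \left(\left(\left(-4 - 3\right) \left(-4 - -2\right) - 1\right) + \left(-4 + 0\right)\right)}\right)^{3} = \left(\frac{1}{-4 - \left(5 + 7 \left(-4 + 2\right)\right)}\right)^{3} = \left(\frac{1}{-4 - -9}\right)^{3} = \left(\frac{1}{-4 + \left(\left(14 - 1\right) - 4\right)}\right)^{3} = \left(\frac{1}{-4 + \left(13 - 4\right)}\right)^{3} = \left(\frac{1}{-4 + 9}\right)^{3} = \left(\frac{1}{5}\right)^{3} = \frac{1}{125}$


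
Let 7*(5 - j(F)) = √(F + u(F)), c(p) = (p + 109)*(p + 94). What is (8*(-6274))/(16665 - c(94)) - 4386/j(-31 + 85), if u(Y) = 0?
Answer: -23043405598/25175329 - 92106*√6/1171 ≈ -1108.0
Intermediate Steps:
c(p) = (94 + p)*(109 + p) (c(p) = (109 + p)*(94 + p) = (94 + p)*(109 + p))
j(F) = 5 - √F/7 (j(F) = 5 - √(F + 0)/7 = 5 - √F/7)
(8*(-6274))/(16665 - c(94)) - 4386/j(-31 + 85) = (8*(-6274))/(16665 - (10246 + 94² + 203*94)) - 4386/(5 - √(-31 + 85)/7) = -50192/(16665 - (10246 + 8836 + 19082)) - 4386/(5 - 3*√6/7) = -50192/(16665 - 1*38164) - 4386/(5 - 3*√6/7) = -50192/(16665 - 38164) - 4386/(5 - 3*√6/7) = -50192/(-21499) - 4386/(5 - 3*√6/7) = -50192*(-1/21499) - 4386/(5 - 3*√6/7) = 50192/21499 - 4386/(5 - 3*√6/7)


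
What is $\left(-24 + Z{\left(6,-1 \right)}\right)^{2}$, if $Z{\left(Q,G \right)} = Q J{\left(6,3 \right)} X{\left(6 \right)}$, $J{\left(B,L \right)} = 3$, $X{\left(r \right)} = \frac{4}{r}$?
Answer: $144$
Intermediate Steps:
$Z{\left(Q,G \right)} = 2 Q$ ($Z{\left(Q,G \right)} = Q 3 \cdot \frac{4}{6} = 3 Q 4 \cdot \frac{1}{6} = 3 Q \frac{2}{3} = 2 Q$)
$\left(-24 + Z{\left(6,-1 \right)}\right)^{2} = \left(-24 + 2 \cdot 6\right)^{2} = \left(-24 + 12\right)^{2} = \left(-12\right)^{2} = 144$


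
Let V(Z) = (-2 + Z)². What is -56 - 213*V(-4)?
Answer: -7724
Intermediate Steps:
-56 - 213*V(-4) = -56 - 213*(-2 - 4)² = -56 - 213*(-6)² = -56 - 213*36 = -56 - 7668 = -7724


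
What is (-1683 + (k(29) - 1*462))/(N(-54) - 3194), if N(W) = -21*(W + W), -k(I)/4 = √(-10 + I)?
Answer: 2145/926 + 2*√19/463 ≈ 2.3352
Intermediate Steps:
k(I) = -4*√(-10 + I)
N(W) = -42*W
(-1683 + (k(29) - 1*462))/(N(-54) - 3194) = (-1683 + (-4*√(-10 + 29) - 1*462))/(-42*(-54) - 3194) = (-1683 + (-4*√19 - 462))/(2268 - 3194) = (-1683 + (-462 - 4*√19))/(-926) = (-2145 - 4*√19)*(-1/926) = 2145/926 + 2*√19/463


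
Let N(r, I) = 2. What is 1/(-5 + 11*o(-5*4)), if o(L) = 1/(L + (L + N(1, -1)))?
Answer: -38/201 ≈ -0.18905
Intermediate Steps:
o(L) = 1/(2 + 2*L) (o(L) = 1/(L + (L + 2)) = 1/(L + (2 + L)) = 1/(2 + 2*L))
1/(-5 + 11*o(-5*4)) = 1/(-5 + 11*(1/(2*(1 - 5*4)))) = 1/(-5 + 11*(1/(2*(1 - 20)))) = 1/(-5 + 11*((1/2)/(-19))) = 1/(-5 + 11*((1/2)*(-1/19))) = 1/(-5 + 11*(-1/38)) = 1/(-5 - 11/38) = 1/(-201/38) = -38/201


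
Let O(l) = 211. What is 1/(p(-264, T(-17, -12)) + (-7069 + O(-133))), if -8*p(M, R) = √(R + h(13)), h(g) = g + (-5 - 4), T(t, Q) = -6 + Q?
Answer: -219456/1505029255 + 4*I*√14/1505029255 ≈ -0.00014582 + 9.9444e-9*I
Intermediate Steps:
h(g) = -9 + g (h(g) = g - 9 = -9 + g)
p(M, R) = -√(4 + R)/8 (p(M, R) = -√(R + (-9 + 13))/8 = -√(R + 4)/8 = -√(4 + R)/8)
1/(p(-264, T(-17, -12)) + (-7069 + O(-133))) = 1/(-√(4 + (-6 - 12))/8 + (-7069 + 211)) = 1/(-√(4 - 18)/8 - 6858) = 1/(-I*√14/8 - 6858) = 1/(-6858 - I*√14/8)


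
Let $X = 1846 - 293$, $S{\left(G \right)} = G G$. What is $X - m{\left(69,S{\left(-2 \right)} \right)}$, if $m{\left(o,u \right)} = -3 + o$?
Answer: $1487$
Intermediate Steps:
$S{\left(G \right)} = G^{2}$
$X = 1553$ ($X = 1846 - 293 = 1553$)
$X - m{\left(69,S{\left(-2 \right)} \right)} = 1553 - \left(-3 + 69\right) = 1553 - 66 = 1487$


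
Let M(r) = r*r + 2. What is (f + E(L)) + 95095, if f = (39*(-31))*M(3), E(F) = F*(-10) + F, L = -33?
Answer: 82093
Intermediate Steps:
E(F) = -9*F (E(F) = -10*F + F = -9*F)
M(r) = 2 + r² (M(r) = r² + 2 = 2 + r²)
f = -13299 (f = (39*(-31))*(2 + 3²) = -1209*(2 + 9) = -1209*11 = -13299)
(f + E(L)) + 95095 = (-13299 - 9*(-33)) + 95095 = (-13299 + 297) + 95095 = -13002 + 95095 = 82093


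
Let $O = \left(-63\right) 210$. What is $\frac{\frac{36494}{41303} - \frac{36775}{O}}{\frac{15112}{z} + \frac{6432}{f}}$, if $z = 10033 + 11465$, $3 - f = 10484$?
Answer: $\frac{15034388558666447}{366364118361528} \approx 41.037$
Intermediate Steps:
$f = -10481$ ($f = 3 - 10484 = -10481$)
$O = -13230$
$z = 21498$
$\frac{\frac{36494}{41303} - \frac{36775}{O}}{\frac{15112}{z} + \frac{6432}{f}} = \frac{\frac{36494}{41303} - \frac{36775}{-13230}}{\frac{15112}{21498} + \frac{6432}{-10481}} = \frac{36494 \cdot \frac{1}{41303} - - \frac{7355}{2646}}{15112 \cdot \frac{1}{21498} + 6432 \left(- \frac{1}{10481}\right)} = \frac{\frac{36494}{41303} + \frac{7355}{2646}}{\frac{7556}{10749} - \frac{6432}{10481}} = \frac{400346689}{109287738 \cdot \frac{10056868}{112660269}} = \frac{400346689}{109287738} \cdot \frac{112660269}{10056868} = \frac{15034388558666447}{366364118361528}$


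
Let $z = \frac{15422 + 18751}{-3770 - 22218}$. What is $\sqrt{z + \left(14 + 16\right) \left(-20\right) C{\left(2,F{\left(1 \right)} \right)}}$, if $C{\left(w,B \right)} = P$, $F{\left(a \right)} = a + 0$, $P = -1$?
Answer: $\frac{7 \sqrt{2062946931}}{12994} \approx 24.468$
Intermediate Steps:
$F{\left(a \right)} = a$
$C{\left(w,B \right)} = -1$
$z = - \frac{34173}{25988}$ ($z = \frac{34173}{-25988} = 34173 \left(- \frac{1}{25988}\right) = - \frac{34173}{25988} \approx -1.315$)
$\sqrt{z + \left(14 + 16\right) \left(-20\right) C{\left(2,F{\left(1 \right)} \right)}} = \sqrt{- \frac{34173}{25988} + \left(14 + 16\right) \left(-20\right) \left(-1\right)} = \sqrt{- \frac{34173}{25988} + 30 \left(-20\right) \left(-1\right)} = \sqrt{- \frac{34173}{25988} - -600} = \sqrt{- \frac{34173}{25988} + 600} = \sqrt{\frac{15558627}{25988}} = \frac{7 \sqrt{2062946931}}{12994}$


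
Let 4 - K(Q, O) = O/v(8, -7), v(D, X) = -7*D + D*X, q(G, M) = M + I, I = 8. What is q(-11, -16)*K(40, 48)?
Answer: -248/7 ≈ -35.429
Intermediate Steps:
q(G, M) = 8 + M (q(G, M) = M + 8 = 8 + M)
K(Q, O) = 4 + O/112 (K(Q, O) = 4 - O/(8*(-7 - 7)) = 4 - O/(8*(-14)) = 4 - O/(-112) = 4 - O*(-1)/112 = 4 - (-1)*O/112 = 4 + O/112)
q(-11, -16)*K(40, 48) = (8 - 16)*(4 + (1/112)*48) = -8*(4 + 3/7) = -8*31/7 = -248/7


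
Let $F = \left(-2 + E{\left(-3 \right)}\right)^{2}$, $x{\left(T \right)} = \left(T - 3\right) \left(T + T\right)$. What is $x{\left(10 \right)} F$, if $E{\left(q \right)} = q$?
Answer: $3500$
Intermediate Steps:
$x{\left(T \right)} = 2 T \left(-3 + T\right)$ ($x{\left(T \right)} = \left(-3 + T\right) 2 T = 2 T \left(-3 + T\right)$)
$F = 25$ ($F = \left(-2 - 3\right)^{2} = \left(-5\right)^{2} = 25$)
$x{\left(10 \right)} F = 2 \cdot 10 \left(-3 + 10\right) 25 = 2 \cdot 10 \cdot 7 \cdot 25 = 140 \cdot 25 = 3500$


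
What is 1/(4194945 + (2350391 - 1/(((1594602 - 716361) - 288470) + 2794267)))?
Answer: 3384038/22149665746767 ≈ 1.5278e-7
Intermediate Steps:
1/(4194945 + (2350391 - 1/(((1594602 - 716361) - 288470) + 2794267))) = 1/(4194945 + (2350391 - 1/((878241 - 288470) + 2794267))) = 1/(4194945 + (2350391 - 1/(589771 + 2794267))) = 1/(4194945 + (2350391 - 1/3384038)) = 1/(4194945 + 7953812458857/3384038) = 1/(22149665746767/3384038) = 3384038/22149665746767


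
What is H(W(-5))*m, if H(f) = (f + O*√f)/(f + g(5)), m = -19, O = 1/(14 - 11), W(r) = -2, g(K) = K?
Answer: 38/3 - 19*I*√2/9 ≈ 12.667 - 2.9856*I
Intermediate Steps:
O = ⅓ (O = 1/3 = ⅓ ≈ 0.33333)
H(f) = (f + √f/3)/(5 + f) (H(f) = (f + √f/3)/(f + 5) = (f + √f/3)/(5 + f))
H(W(-5))*m = ((-2 + √(-2)/3)/(5 - 2))*(-19) = ((-2 + (I*√2)/3)/3)*(-19) = ((-2 + I*√2/3)/3)*(-19) = (-⅔ + I*√2/9)*(-19) = 38/3 - 19*I*√2/9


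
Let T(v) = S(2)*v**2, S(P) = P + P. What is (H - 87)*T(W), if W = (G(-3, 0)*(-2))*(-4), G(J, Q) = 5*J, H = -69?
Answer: -8985600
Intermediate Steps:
W = -120 (W = ((5*(-3))*(-2))*(-4) = -15*(-2)*(-4) = 30*(-4) = -120)
S(P) = 2*P
T(v) = 4*v**2 (T(v) = (2*2)*v**2 = 4*v**2)
(H - 87)*T(W) = (-69 - 87)*(4*(-120)**2) = -624*14400 = -156*57600 = -8985600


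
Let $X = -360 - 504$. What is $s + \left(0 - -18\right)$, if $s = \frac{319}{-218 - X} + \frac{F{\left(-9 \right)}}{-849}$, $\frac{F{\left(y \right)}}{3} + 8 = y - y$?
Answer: $\frac{3386169}{182818} \approx 18.522$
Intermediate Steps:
$F{\left(y \right)} = -24$ ($F{\left(y \right)} = -24 + 3 \left(y - y\right) = -24 + 3 \cdot 0 = -24 + 0 = -24$)
$X = -864$
$s = \frac{95445}{182818}$ ($s = \frac{319}{-218 - -864} - \frac{24}{-849} = \frac{319}{-218 + 864} - - \frac{8}{283} = \frac{319}{646} + \frac{8}{283} = \frac{95445}{182818} \approx 0.52208$)
$s + \left(0 - -18\right) = \frac{95445}{182818} + \left(0 - -18\right) = \frac{95445}{182818} + \left(0 + 18\right) = \frac{95445}{182818} + 18 = \frac{3386169}{182818}$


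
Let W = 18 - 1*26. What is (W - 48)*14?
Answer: -784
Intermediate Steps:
W = -8 (W = 18 - 26 = -8)
(W - 48)*14 = (-8 - 48)*14 = -56*14 = -784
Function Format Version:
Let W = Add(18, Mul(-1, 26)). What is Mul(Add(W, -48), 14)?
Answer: -784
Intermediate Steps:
W = -8 (W = Add(18, -26) = -8)
Mul(Add(W, -48), 14) = Mul(Add(-8, -48), 14) = Mul(-56, 14) = -784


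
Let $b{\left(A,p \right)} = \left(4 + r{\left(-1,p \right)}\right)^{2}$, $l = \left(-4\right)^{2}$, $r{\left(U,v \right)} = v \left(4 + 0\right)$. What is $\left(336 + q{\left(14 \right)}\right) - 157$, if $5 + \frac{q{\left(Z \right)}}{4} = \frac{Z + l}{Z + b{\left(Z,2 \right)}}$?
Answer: $\frac{12621}{79} \approx 159.76$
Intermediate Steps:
$r{\left(U,v \right)} = 4 v$ ($r{\left(U,v \right)} = v 4 = 4 v$)
$l = 16$
$b{\left(A,p \right)} = \left(4 + 4 p\right)^{2}$
$q{\left(Z \right)} = -20 + \frac{4 \left(16 + Z\right)}{144 + Z}$ ($q{\left(Z \right)} = -20 + 4 \frac{Z + 16}{Z + 16 \left(1 + 2\right)^{2}} = -20 + 4 \frac{16 + Z}{Z + 16 \cdot 3^{2}} = -20 + 4 \frac{16 + Z}{Z + 16 \cdot 9} = -20 + 4 \frac{16 + Z}{Z + 144} = -20 + 4 \frac{16 + Z}{144 + Z} = -20 + \frac{4 \left(16 + Z\right)}{144 + Z}$)
$\left(336 + q{\left(14 \right)}\right) - 157 = \left(336 + \frac{16 \left(-176 - 14\right)}{144 + 14}\right) - 157 = \left(336 + \frac{16 \left(-176 - 14\right)}{158}\right) - 157 = \left(336 + 16 \cdot \frac{1}{158} \left(-190\right)\right) - 157 = \left(336 - \frac{1520}{79}\right) - 157 = \frac{25024}{79} - 157 = \frac{12621}{79}$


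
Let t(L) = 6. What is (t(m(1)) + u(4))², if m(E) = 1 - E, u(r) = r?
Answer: 100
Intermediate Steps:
(t(m(1)) + u(4))² = (6 + 4)² = 10² = 100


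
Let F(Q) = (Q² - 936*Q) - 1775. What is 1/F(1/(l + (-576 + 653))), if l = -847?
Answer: -592900/1051676779 ≈ -0.00056377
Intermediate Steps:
F(Q) = -1775 + Q² - 936*Q
1/F(1/(l + (-576 + 653))) = 1/(-1775 + (1/(-847 + (-576 + 653)))² - 936/(-847 + (-576 + 653))) = 1/(-1775 + (1/(-847 + 77))² - 936/(-847 + 77)) = 1/(-1775 + (1/(-770))² - 936/(-770)) = 1/(-1775 + (-1/770)² - 936*(-1/770)) = 1/(-1775 + 1/592900 + 468/385) = 1/(-1051676779/592900) = -592900/1051676779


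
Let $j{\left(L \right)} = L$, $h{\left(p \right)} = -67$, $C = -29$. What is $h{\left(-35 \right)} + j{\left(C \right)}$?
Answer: $-96$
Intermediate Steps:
$h{\left(-35 \right)} + j{\left(C \right)} = -67 - 29 = -96$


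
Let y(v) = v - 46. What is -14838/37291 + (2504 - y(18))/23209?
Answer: -249954330/865486819 ≈ -0.28880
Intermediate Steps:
y(v) = -46 + v
-14838/37291 + (2504 - y(18))/23209 = -14838/37291 + (2504 - (-46 + 18))/23209 = -14838*1/37291 + (2504 - 1*(-28))*(1/23209) = -14838/37291 + (2504 + 28)*(1/23209) = -14838/37291 + 2532*(1/23209) = -14838/37291 + 2532/23209 = -249954330/865486819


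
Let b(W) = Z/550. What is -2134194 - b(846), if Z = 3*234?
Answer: -586903701/275 ≈ -2.1342e+6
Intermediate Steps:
Z = 702
b(W) = 351/275 (b(W) = 702/550 = 702*(1/550) = 351/275)
-2134194 - b(846) = -2134194 - 1*351/275 = -2134194 - 351/275 = -586903701/275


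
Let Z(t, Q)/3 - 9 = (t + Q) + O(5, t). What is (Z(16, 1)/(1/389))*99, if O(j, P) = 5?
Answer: 3581523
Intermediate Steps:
Z(t, Q) = 42 + 3*Q + 3*t (Z(t, Q) = 27 + 3*((t + Q) + 5) = 27 + 3*((Q + t) + 5) = 27 + 3*(5 + Q + t) = 27 + (15 + 3*Q + 3*t) = 42 + 3*Q + 3*t)
(Z(16, 1)/(1/389))*99 = ((42 + 3*1 + 3*16)/(1/389))*99 = ((42 + 3 + 48)/(1/389))*99 = (93*389)*99 = 36177*99 = 3581523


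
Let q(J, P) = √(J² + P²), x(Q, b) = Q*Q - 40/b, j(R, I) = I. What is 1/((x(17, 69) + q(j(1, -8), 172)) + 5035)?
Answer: 6336201/33694972432 - 4761*√1853/33694972432 ≈ 0.00018196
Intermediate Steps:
x(Q, b) = Q² - 40/b
1/((x(17, 69) + q(j(1, -8), 172)) + 5035) = 1/(((17² - 40/69) + √((-8)² + 172²)) + 5035) = 1/(((289 - 40*1/69) + √(64 + 29584)) + 5035) = 1/(((289 - 40/69) + √29648) + 5035) = 1/((19901/69 + 4*√1853) + 5035) = 1/(367316/69 + 4*√1853)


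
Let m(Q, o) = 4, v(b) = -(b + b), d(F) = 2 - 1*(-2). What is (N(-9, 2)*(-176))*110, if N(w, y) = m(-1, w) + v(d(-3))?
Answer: 77440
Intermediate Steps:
d(F) = 4 (d(F) = 2 + 2 = 4)
v(b) = -2*b
N(w, y) = -4 (N(w, y) = 4 - 2*4 = 4 - 8 = -4)
(N(-9, 2)*(-176))*110 = -4*(-176)*110 = 704*110 = 77440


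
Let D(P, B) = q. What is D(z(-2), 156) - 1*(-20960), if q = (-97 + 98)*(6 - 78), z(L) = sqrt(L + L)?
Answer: 20888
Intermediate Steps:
z(L) = sqrt(2)*sqrt(L) (z(L) = sqrt(2*L) = sqrt(2)*sqrt(L))
q = -72 (q = 1*(-72) = -72)
D(P, B) = -72
D(z(-2), 156) - 1*(-20960) = -72 - 1*(-20960) = -72 + 20960 = 20888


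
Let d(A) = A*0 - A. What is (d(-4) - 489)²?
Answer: 235225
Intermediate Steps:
d(A) = -A (d(A) = 0 - A = -A)
(d(-4) - 489)² = (-1*(-4) - 489)² = (4 - 489)² = (-485)² = 235225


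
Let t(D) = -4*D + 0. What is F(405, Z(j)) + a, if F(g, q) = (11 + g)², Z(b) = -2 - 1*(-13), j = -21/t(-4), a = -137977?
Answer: 35079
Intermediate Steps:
t(D) = -4*D
j = -21/16 (j = -21/((-4*(-4))) = -21/16 ≈ -1.3125)
Z(b) = 11 (Z(b) = -2 + 13 = 11)
F(405, Z(j)) + a = (11 + 405)² - 137977 = 416² - 137977 = 173056 - 137977 = 35079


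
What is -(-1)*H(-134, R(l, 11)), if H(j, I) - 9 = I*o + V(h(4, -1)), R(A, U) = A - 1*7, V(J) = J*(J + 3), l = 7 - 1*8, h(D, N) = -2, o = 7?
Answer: -49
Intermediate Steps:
l = -1 (l = 7 - 8 = -1)
V(J) = J*(3 + J)
R(A, U) = -7 + A (R(A, U) = A - 7 = -7 + A)
H(j, I) = 7 + 7*I (H(j, I) = 9 + (I*7 - 2*(3 - 2)) = 9 + (7*I - 2*1) = 9 + (7*I - 2) = 9 + (-2 + 7*I) = 7 + 7*I)
-(-1)*H(-134, R(l, 11)) = -(-1)*(7 + 7*(-7 - 1)) = -(-1)*(7 + 7*(-8)) = -(-1)*(7 - 56) = -(-1)*(-49) = -1*49 = -49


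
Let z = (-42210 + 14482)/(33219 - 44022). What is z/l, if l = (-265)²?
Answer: 27728/758640675 ≈ 3.6550e-5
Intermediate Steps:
z = 27728/10803 (z = -27728/(-10803) = -27728*(-1/10803) = 27728/10803 ≈ 2.5667)
l = 70225
z/l = (27728/10803)/70225 = (27728/10803)*(1/70225) = 27728/758640675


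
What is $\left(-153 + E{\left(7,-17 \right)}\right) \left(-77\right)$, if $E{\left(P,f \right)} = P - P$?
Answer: $11781$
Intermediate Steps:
$E{\left(P,f \right)} = 0$
$\left(-153 + E{\left(7,-17 \right)}\right) \left(-77\right) = \left(-153 + 0\right) \left(-77\right) = \left(-153\right) \left(-77\right) = 11781$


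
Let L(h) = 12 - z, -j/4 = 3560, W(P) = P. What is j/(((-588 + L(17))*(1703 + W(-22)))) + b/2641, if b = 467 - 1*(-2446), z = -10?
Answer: 1404585019/1256384443 ≈ 1.1180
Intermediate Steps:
j = -14240 (j = -4*3560 = -14240)
b = 2913 (b = 467 + 2446 = 2913)
L(h) = 22 (L(h) = 12 - 1*(-10) = 12 + 10 = 22)
j/(((-588 + L(17))*(1703 + W(-22)))) + b/2641 = -14240*1/((-588 + 22)*(1703 - 22)) + 2913/2641 = -14240/((-566*1681)) + 2913*(1/2641) = -14240/(-951446) + 2913/2641 = -14240*(-1/951446) + 2913/2641 = 7120/475723 + 2913/2641 = 1404585019/1256384443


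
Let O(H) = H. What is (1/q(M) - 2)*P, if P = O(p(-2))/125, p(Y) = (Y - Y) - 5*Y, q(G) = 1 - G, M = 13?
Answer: -1/6 ≈ -0.16667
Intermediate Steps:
p(Y) = -5*Y (p(Y) = 0 - 5*Y = -5*Y)
P = 2/25 (P = -5*(-2)/125 = 10*(1/125) = 2/25 ≈ 0.080000)
(1/q(M) - 2)*P = (1/(1 - 1*13) - 2)*(2/25) = (1/(1 - 13) - 2)*(2/25) = (1/(-12) - 2)*(2/25) = (-1/12 - 2)*(2/25) = -25/12*2/25 = -1/6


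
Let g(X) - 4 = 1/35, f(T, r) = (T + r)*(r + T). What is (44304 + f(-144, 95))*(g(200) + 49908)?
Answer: 16317989061/7 ≈ 2.3311e+9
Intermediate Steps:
f(T, r) = (T + r)² (f(T, r) = (T + r)*(T + r) = (T + r)²)
g(X) = 141/35 (g(X) = 4 + 1/35 = 141/35)
(44304 + f(-144, 95))*(g(200) + 49908) = (44304 + (-144 + 95)²)*(141/35 + 49908) = (44304 + (-49)²)*(1746921/35) = (44304 + 2401)*(1746921/35) = 46705*(1746921/35) = 16317989061/7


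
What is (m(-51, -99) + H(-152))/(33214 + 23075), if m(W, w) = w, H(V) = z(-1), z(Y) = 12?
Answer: -1/647 ≈ -0.0015456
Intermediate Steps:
H(V) = 12
(m(-51, -99) + H(-152))/(33214 + 23075) = (-99 + 12)/(33214 + 23075) = -87/56289 = -87*1/56289 = -1/647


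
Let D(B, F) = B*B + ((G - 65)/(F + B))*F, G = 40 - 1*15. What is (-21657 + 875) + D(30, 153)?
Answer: -1214842/61 ≈ -19915.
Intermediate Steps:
G = 25 (G = 40 - 15 = 25)
D(B, F) = B**2 - 40*F/(B + F) (D(B, F) = B*B + ((25 - 65)/(F + B))*F = B**2 + (-40/(B + F))*F = B**2 - 40*F/(B + F))
(-21657 + 875) + D(30, 153) = (-21657 + 875) + (30**3 - 40*153 + 153*30**2)/(30 + 153) = -20782 + (27000 - 6120 + 153*900)/183 = -20782 + (27000 - 6120 + 137700)/183 = -20782 + (1/183)*158580 = -20782 + 52860/61 = -1214842/61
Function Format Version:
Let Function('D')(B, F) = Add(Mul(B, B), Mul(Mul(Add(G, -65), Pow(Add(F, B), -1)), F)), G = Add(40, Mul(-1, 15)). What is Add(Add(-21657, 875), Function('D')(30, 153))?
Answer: Rational(-1214842, 61) ≈ -19915.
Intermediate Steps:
G = 25 (G = Add(40, -15) = 25)
Function('D')(B, F) = Add(Pow(B, 2), Mul(-40, F, Pow(Add(B, F), -1))) (Function('D')(B, F) = Add(Mul(B, B), Mul(Mul(Add(25, -65), Pow(Add(F, B), -1)), F)) = Add(Pow(B, 2), Mul(Mul(-40, Pow(Add(B, F), -1)), F)) = Add(Pow(B, 2), Mul(-40, F, Pow(Add(B, F), -1))))
Add(Add(-21657, 875), Function('D')(30, 153)) = Add(Add(-21657, 875), Mul(Pow(Add(30, 153), -1), Add(Pow(30, 3), Mul(-40, 153), Mul(153, Pow(30, 2))))) = Add(-20782, Mul(Pow(183, -1), Add(27000, -6120, Mul(153, 900)))) = Add(-20782, Mul(Rational(1, 183), Add(27000, -6120, 137700))) = Add(-20782, Mul(Rational(1, 183), 158580)) = Add(-20782, Rational(52860, 61)) = Rational(-1214842, 61)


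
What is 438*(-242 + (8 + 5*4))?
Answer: -93732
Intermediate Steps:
438*(-242 + (8 + 5*4)) = 438*(-242 + (8 + 20)) = 438*(-242 + 28) = 438*(-214) = -93732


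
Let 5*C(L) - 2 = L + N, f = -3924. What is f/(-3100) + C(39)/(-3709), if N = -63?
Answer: 3641939/2874475 ≈ 1.2670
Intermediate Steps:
C(L) = -61/5 + L/5 (C(L) = 2/5 + (L - 63)/5 = 2/5 + (-63 + L)/5 = 2/5 + (-63/5 + L/5) = -61/5 + L/5)
f/(-3100) + C(39)/(-3709) = -3924/(-3100) + (-61/5 + (1/5)*39)/(-3709) = -3924*(-1/3100) + (-61/5 + 39/5)*(-1/3709) = 981/775 - 22/5*(-1/3709) = 981/775 + 22/18545 = 3641939/2874475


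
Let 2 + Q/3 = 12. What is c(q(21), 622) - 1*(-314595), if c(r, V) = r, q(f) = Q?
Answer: 314625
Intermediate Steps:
Q = 30 (Q = -6 + 3*12 = -6 + 36 = 30)
q(f) = 30
c(q(21), 622) - 1*(-314595) = 30 - 1*(-314595) = 30 + 314595 = 314625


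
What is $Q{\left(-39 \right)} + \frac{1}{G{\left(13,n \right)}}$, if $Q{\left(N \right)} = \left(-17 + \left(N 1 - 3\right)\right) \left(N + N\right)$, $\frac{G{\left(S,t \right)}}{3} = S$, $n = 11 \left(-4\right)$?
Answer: $\frac{179479}{39} \approx 4602.0$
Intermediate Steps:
$n = -44$
$G{\left(S,t \right)} = 3 S$
$Q{\left(N \right)} = 2 N \left(-20 + N\right)$ ($Q{\left(N \right)} = \left(-17 + \left(N - 3\right)\right) 2 N = \left(-17 + \left(-3 + N\right)\right) 2 N = \left(-20 + N\right) 2 N = 2 N \left(-20 + N\right)$)
$Q{\left(-39 \right)} + \frac{1}{G{\left(13,n \right)}} = 2 \left(-39\right) \left(-20 - 39\right) + \frac{1}{3 \cdot 13} = 2 \left(-39\right) \left(-59\right) + \frac{1}{39} = 4602 + \frac{1}{39} = \frac{179479}{39}$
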